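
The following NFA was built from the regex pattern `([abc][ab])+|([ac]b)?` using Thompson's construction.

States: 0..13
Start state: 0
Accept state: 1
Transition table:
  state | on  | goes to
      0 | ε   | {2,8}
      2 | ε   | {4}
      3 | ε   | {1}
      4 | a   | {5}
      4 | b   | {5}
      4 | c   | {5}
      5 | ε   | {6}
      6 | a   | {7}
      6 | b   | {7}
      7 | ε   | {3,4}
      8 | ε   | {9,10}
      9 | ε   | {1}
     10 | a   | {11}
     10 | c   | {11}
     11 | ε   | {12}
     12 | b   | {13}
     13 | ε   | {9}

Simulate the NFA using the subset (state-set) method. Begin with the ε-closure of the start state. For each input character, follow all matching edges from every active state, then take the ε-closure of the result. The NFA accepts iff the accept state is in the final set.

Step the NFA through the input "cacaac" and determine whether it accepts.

initial (ε-close {0}): {0,1,2,4,8,9,10}
'c' @ 1: {5,6,11,12}
'a' @ 2: {1,3,4,7}  (accept∈set)
'c' @ 3: {5,6}
'a' @ 4: {1,3,4,7}  (accept∈set)
'a' @ 5: {5,6}
'c' @ 6: {}  — dead — no transitions
after full input: {}  (accept=1 not in)

Answer: REJECT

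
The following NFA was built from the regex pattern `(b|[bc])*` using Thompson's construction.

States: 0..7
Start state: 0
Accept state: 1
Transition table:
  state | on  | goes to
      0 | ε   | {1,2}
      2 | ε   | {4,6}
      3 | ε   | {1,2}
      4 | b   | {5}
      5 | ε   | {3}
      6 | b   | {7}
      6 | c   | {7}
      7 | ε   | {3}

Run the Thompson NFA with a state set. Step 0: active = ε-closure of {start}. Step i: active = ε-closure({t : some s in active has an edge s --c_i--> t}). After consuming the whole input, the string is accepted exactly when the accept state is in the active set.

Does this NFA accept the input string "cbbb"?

Answer: ACCEPT

Steps:
start: ε-closure({0}) = {0,1,2,4,6}
'c' @ 1: {1,2,3,4,6,7}  (accept∈set)
'b' @ 2: {1,2,3,4,5,6,7}  (accept∈set)
'b' @ 3: {1,2,3,4,5,6,7}  (accept∈set)
'b' @ 4: {1,2,3,4,5,6,7}  (accept∈set)
after full input: {1,2,3,4,5,6,7}  (accept=1 in)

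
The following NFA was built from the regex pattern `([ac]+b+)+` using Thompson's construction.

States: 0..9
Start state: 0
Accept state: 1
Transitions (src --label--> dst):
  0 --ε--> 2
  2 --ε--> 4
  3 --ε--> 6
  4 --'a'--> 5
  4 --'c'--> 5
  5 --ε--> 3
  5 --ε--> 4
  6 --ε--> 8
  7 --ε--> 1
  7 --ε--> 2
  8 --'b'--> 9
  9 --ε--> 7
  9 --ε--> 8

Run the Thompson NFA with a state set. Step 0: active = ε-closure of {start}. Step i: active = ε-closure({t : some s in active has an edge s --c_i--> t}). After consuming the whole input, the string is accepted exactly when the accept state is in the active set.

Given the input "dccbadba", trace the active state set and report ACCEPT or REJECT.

Answer: REJECT

Derivation:
initial (ε-close {0}): {0,2,4}
'd' @ 1: {}  — dead — no transitions
rest 'ccbadba' ignored (set empty)
after full input: {}  (accept=1 not in)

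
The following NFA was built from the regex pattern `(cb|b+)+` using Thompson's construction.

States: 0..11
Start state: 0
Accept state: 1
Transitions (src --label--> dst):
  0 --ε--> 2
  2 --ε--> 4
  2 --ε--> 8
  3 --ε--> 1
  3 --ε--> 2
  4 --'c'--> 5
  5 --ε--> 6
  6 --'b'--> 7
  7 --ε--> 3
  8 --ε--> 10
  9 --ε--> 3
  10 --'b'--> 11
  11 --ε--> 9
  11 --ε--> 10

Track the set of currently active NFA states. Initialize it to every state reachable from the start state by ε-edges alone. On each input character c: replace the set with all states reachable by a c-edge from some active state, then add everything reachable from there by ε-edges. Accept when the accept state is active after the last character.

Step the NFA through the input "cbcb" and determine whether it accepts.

initial (ε-close {0}): {0,2,4,8,10}
'c' @ 1: {5,6}
'b' @ 2: {1,2,3,4,7,8,10}  ✓accept
'c' @ 3: {5,6}
'b' @ 4: {1,2,3,4,7,8,10}  ✓accept
end set {1,2,3,4,7,8,10} — state 1 in

Answer: ACCEPT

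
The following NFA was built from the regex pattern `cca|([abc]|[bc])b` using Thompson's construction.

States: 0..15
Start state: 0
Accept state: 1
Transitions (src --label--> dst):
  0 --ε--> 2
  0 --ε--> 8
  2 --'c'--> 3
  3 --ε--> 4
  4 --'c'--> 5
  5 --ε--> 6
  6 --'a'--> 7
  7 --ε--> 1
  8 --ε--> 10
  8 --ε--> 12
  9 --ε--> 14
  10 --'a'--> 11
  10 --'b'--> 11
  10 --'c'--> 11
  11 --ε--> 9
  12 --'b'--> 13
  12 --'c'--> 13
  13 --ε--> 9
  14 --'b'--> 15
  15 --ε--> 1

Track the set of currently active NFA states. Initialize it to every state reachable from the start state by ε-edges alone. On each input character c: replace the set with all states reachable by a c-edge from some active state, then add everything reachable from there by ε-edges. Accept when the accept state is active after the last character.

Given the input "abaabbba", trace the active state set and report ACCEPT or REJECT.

Answer: REJECT

Derivation:
start: ε-closure({0}) = {0,2,8,10,12}
'a' @ 1: {9,11,14}
'b' @ 2: {1,15}  (accept∈set)
'a' @ 3: {}  — state set empty
rest 'abbba' ignored (set empty)
end set {} — state 1 not in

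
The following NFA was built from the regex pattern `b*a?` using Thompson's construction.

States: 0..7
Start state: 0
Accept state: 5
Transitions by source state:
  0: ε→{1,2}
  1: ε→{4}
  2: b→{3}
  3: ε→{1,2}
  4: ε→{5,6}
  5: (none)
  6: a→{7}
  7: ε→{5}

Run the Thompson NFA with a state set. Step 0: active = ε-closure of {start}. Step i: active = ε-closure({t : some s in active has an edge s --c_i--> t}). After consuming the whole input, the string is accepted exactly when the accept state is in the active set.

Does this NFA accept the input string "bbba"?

start: ε-closure({0}) = {0,1,2,4,5,6}
'b' @ 1: {1,2,3,4,5,6}  [accepting]
'b' @ 2: {1,2,3,4,5,6}  [accepting]
'b' @ 3: {1,2,3,4,5,6}  [accepting]
'a' @ 4: {5,7}  [accepting]
end set {5,7} — state 5 in

Answer: ACCEPT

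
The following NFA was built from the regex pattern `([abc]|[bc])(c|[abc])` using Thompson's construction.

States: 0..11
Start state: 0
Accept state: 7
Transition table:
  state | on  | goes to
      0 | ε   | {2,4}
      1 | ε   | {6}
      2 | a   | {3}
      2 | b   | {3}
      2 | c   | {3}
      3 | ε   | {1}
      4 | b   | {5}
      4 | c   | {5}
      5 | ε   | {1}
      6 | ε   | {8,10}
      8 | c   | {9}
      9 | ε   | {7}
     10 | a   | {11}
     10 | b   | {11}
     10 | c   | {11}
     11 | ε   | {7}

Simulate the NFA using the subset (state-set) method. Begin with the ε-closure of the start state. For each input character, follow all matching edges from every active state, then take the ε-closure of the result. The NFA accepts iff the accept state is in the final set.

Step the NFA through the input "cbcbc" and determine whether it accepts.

Answer: REJECT

Trace:
S₀ = ε-closure({0}) = {0,2,4}
'c' @ 1: {1,3,5,6,8,10}
'b' @ 2: {7,11}  [accepting]
'c' @ 3: {}  — state set empty
rest 'bc' ignored (set empty)
end set {} — state 7 not in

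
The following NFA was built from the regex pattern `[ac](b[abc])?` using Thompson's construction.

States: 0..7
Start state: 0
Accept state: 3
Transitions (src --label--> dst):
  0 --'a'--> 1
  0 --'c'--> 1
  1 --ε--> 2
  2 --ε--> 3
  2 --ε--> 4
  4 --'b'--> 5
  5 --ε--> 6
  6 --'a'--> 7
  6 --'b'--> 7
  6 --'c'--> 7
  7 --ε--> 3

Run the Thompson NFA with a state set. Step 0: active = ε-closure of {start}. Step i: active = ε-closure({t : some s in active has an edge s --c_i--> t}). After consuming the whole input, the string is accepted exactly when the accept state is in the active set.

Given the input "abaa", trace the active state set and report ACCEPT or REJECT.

Answer: REJECT

Derivation:
initial (ε-close {0}): {0}
'a' @ 1: {1,2,3,4}  [accepting]
'b' @ 2: {5,6}
'a' @ 3: {3,7}  [accepting]
'a' @ 4: {}  — state set empty
end set {} — state 3 not in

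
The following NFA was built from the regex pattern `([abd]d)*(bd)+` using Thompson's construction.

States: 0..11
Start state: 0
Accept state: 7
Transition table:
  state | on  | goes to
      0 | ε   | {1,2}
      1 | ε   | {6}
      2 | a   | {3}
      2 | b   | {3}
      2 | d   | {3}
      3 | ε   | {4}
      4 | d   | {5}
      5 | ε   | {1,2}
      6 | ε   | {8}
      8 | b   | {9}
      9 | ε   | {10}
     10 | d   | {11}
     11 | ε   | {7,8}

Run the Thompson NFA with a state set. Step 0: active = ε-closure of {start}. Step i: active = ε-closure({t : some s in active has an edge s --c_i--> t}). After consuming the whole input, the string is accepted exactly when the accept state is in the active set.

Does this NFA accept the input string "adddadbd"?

S₀ = ε-closure({0}) = {0,1,2,6,8}
'a' @ 1: {3,4}
'd' @ 2: {1,2,5,6,8}
'd' @ 3: {3,4}
'd' @ 4: {1,2,5,6,8}
'a' @ 5: {3,4}
'd' @ 6: {1,2,5,6,8}
'b' @ 7: {3,4,9,10}
'd' @ 8: {1,2,5,6,7,8,11}  ✓accept
after full input: {1,2,5,6,7,8,11}  (accept=7 in)

Answer: ACCEPT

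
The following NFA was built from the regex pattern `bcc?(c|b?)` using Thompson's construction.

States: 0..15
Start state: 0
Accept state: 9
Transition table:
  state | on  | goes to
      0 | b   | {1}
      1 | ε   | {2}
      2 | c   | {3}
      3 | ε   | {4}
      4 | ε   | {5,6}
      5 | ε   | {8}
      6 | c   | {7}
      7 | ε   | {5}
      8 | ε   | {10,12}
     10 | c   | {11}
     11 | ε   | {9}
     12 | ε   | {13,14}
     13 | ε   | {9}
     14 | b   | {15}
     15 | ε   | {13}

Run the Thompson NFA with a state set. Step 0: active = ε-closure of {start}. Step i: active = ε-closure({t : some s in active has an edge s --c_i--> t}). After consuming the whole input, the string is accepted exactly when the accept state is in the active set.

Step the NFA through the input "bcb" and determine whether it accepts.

Answer: ACCEPT

Steps:
start: ε-closure({0}) = {0}
'b' @ 1: {1,2}
'c' @ 2: {3,4,5,6,8,9,10,12,13,14}  (accept∈set)
'b' @ 3: {9,13,15}  (accept∈set)
final: {9,13,15}; accept 9 in set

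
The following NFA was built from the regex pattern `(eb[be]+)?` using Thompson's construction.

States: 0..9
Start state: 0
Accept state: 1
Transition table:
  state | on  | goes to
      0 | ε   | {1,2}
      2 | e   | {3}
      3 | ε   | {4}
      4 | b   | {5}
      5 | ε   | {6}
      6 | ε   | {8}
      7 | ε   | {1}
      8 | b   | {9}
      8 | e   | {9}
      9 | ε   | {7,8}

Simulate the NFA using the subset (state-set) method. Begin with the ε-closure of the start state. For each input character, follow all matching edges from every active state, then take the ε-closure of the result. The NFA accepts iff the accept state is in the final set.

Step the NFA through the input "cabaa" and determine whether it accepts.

start: ε-closure({0}) = {0,1,2}
'c' @ 1: {}  — dead — no transitions
rest 'abaa' ignored (set empty)
end set {} — state 1 not in

Answer: REJECT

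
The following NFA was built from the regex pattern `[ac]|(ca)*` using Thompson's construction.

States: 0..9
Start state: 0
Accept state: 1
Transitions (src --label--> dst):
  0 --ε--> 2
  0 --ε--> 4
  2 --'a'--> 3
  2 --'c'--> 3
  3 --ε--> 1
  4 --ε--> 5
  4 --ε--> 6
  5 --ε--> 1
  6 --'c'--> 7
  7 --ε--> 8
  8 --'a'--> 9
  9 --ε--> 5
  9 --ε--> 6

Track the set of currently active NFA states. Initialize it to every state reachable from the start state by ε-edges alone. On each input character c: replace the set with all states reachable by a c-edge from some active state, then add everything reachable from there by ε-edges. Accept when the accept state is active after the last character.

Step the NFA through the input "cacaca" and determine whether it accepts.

Answer: ACCEPT

Steps:
S₀ = ε-closure({0}) = {0,1,2,4,5,6}
'c' @ 1: {1,3,7,8}  (accept∈set)
'a' @ 2: {1,5,6,9}  (accept∈set)
'c' @ 3: {7,8}
'a' @ 4: {1,5,6,9}  (accept∈set)
'c' @ 5: {7,8}
'a' @ 6: {1,5,6,9}  (accept∈set)
after full input: {1,5,6,9}  (accept=1 in)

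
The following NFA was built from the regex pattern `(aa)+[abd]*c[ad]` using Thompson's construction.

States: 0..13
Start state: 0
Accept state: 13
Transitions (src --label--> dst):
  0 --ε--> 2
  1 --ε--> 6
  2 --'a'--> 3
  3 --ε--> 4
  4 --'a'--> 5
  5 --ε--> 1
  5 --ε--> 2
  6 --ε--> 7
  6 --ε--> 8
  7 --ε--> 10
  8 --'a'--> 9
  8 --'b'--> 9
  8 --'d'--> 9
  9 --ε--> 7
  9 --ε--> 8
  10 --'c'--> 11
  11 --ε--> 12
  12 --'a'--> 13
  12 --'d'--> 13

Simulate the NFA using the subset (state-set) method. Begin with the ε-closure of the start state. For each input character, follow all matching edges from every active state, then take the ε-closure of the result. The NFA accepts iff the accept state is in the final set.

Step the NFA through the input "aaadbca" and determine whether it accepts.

initial (ε-close {0}): {0,2}
'a' @ 1: {3,4}
'a' @ 2: {1,2,5,6,7,8,10}
'a' @ 3: {3,4,7,8,9,10}
'd' @ 4: {7,8,9,10}
'b' @ 5: {7,8,9,10}
'c' @ 6: {11,12}
'a' @ 7: {13}  [accepting]
final: {13}; accept 13 in set

Answer: ACCEPT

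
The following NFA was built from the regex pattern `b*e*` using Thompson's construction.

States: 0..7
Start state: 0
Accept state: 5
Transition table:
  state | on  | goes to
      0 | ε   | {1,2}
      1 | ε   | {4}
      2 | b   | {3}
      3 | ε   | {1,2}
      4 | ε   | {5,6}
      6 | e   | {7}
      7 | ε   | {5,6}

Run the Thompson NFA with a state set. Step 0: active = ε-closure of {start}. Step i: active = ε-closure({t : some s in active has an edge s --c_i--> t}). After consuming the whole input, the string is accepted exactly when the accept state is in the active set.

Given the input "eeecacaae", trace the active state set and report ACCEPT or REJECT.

Answer: REJECT

Derivation:
initial (ε-close {0}): {0,1,2,4,5,6}
'e' @ 1: {5,6,7}  ✓accept
'e' @ 2: {5,6,7}  ✓accept
'e' @ 3: {5,6,7}  ✓accept
'c' @ 4: {}  — dead — no transitions
rest 'acaae' ignored (set empty)
final: {}; accept 5 not in set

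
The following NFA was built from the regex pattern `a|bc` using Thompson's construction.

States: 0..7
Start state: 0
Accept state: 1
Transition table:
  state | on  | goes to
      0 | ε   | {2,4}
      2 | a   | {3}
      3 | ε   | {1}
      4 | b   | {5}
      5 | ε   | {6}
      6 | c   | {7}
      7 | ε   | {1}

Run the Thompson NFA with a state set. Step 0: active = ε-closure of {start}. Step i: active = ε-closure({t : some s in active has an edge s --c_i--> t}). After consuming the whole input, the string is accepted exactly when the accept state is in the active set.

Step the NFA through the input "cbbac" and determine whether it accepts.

initial (ε-close {0}): {0,2,4}
'c' @ 1: {}  — no active states
rest 'bbac' ignored (set empty)
after full input: {}  (accept=1 not in)

Answer: REJECT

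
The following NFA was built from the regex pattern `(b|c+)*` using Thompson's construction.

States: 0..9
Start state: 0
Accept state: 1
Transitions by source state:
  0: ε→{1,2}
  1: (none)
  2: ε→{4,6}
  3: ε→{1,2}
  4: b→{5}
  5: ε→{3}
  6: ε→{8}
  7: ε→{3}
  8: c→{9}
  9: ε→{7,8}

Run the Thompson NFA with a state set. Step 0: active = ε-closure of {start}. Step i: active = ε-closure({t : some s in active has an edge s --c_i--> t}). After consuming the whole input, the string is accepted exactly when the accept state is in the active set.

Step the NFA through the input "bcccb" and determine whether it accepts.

Answer: ACCEPT

Trace:
S₀ = ε-closure({0}) = {0,1,2,4,6,8}
'b' @ 1: {1,2,3,4,5,6,8}  ✓accept
'c' @ 2: {1,2,3,4,6,7,8,9}  ✓accept
'c' @ 3: {1,2,3,4,6,7,8,9}  ✓accept
'c' @ 4: {1,2,3,4,6,7,8,9}  ✓accept
'b' @ 5: {1,2,3,4,5,6,8}  ✓accept
final: {1,2,3,4,5,6,8}; accept 1 in set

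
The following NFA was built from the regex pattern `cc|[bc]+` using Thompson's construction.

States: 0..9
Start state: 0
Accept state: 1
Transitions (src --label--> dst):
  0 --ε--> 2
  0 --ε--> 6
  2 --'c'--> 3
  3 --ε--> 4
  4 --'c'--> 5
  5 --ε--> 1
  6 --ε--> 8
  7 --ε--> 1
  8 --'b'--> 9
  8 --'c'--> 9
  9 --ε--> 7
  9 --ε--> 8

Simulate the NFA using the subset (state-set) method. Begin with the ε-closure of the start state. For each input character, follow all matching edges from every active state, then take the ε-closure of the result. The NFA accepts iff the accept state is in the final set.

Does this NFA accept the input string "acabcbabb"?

initial (ε-close {0}): {0,2,6,8}
'a' @ 1: {}  — no active states
rest 'cabcbabb' ignored (set empty)
final: {}; accept 1 not in set

Answer: REJECT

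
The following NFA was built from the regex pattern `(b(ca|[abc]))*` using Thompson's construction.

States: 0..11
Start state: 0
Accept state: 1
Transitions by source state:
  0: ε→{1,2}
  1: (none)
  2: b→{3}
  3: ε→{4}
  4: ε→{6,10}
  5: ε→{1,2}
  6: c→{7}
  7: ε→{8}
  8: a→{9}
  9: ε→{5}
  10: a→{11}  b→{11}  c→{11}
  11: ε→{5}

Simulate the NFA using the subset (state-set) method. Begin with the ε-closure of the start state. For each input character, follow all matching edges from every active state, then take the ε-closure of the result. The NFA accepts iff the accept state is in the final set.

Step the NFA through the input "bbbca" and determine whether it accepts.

Answer: ACCEPT

Trace:
initial (ε-close {0}): {0,1,2}
'b' @ 1: {3,4,6,10}
'b' @ 2: {1,2,5,11}  (accept∈set)
'b' @ 3: {3,4,6,10}
'c' @ 4: {1,2,5,7,8,11}  (accept∈set)
'a' @ 5: {1,2,5,9}  (accept∈set)
final: {1,2,5,9}; accept 1 in set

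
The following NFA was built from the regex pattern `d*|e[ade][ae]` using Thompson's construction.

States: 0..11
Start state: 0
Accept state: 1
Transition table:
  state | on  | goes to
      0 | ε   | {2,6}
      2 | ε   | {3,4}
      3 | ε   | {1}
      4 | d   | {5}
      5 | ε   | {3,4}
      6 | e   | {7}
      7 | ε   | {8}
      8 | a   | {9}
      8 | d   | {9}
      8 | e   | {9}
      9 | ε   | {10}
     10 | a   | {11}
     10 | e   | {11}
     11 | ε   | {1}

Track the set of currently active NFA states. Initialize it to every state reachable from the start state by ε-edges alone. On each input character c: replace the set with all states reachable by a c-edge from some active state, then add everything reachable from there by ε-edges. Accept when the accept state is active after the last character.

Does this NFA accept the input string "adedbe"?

Answer: REJECT

Steps:
S₀ = ε-closure({0}) = {0,1,2,3,4,6}
'a' @ 1: {}  — state set empty
rest 'dedbe' ignored (set empty)
after full input: {}  (accept=1 not in)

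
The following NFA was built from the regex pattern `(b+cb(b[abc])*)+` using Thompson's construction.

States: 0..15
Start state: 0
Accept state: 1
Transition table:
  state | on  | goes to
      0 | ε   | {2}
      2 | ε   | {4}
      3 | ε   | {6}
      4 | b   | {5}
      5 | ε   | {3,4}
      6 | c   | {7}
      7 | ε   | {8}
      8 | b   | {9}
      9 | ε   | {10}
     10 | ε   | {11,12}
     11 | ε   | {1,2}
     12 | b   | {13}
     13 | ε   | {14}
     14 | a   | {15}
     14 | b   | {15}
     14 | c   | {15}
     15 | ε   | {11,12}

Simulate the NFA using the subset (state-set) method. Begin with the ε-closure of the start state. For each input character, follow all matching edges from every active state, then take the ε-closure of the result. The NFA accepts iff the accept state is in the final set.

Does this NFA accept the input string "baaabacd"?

initial (ε-close {0}): {0,2,4}
'b' @ 1: {3,4,5,6}
'a' @ 2: {}  — no active states
rest 'aabacd' ignored (set empty)
after full input: {}  (accept=1 not in)

Answer: REJECT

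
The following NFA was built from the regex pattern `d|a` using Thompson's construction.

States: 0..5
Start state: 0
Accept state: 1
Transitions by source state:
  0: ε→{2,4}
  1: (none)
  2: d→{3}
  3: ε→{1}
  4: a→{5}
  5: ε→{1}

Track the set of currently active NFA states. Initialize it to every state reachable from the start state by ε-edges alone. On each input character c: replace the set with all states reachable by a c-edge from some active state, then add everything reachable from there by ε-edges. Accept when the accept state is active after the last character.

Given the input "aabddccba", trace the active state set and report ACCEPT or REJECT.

initial (ε-close {0}): {0,2,4}
'a' @ 1: {1,5}  ✓accept
'a' @ 2: {}  — state set empty
rest 'bddccba' ignored (set empty)
final: {}; accept 1 not in set

Answer: REJECT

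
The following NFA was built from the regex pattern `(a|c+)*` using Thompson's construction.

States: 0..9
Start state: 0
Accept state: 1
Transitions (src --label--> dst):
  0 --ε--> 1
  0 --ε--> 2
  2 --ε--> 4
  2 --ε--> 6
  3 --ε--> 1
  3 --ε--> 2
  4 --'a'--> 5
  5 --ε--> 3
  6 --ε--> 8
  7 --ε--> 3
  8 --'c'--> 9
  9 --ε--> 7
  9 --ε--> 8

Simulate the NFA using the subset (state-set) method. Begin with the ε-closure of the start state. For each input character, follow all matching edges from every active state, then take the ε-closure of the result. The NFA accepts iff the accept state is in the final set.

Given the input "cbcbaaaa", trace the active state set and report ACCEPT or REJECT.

Answer: REJECT

Trace:
S₀ = ε-closure({0}) = {0,1,2,4,6,8}
'c' @ 1: {1,2,3,4,6,7,8,9}  ✓accept
'b' @ 2: {}  — state set empty
rest 'cbaaaa' ignored (set empty)
end set {} — state 1 not in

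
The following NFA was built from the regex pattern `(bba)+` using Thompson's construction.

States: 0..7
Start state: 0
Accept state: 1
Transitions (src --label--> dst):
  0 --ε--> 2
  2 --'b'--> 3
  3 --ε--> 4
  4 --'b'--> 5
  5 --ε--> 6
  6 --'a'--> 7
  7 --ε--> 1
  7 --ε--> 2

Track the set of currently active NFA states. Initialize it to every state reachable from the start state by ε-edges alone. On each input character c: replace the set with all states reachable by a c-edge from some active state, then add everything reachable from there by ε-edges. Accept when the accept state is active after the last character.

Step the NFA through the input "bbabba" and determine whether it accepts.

Answer: ACCEPT

Steps:
S₀ = ε-closure({0}) = {0,2}
'b' @ 1: {3,4}
'b' @ 2: {5,6}
'a' @ 3: {1,2,7}  ✓accept
'b' @ 4: {3,4}
'b' @ 5: {5,6}
'a' @ 6: {1,2,7}  ✓accept
end set {1,2,7} — state 1 in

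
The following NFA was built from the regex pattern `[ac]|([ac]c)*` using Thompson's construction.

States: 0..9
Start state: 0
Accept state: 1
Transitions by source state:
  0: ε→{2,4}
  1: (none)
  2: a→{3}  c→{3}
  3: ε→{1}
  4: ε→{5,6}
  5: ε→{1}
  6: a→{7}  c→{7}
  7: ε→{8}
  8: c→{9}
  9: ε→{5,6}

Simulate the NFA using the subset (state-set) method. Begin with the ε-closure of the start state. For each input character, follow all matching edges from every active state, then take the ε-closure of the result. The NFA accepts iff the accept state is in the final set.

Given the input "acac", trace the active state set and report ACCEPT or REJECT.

Answer: ACCEPT

Steps:
initial (ε-close {0}): {0,1,2,4,5,6}
'a' @ 1: {1,3,7,8}  (accept∈set)
'c' @ 2: {1,5,6,9}  (accept∈set)
'a' @ 3: {7,8}
'c' @ 4: {1,5,6,9}  (accept∈set)
after full input: {1,5,6,9}  (accept=1 in)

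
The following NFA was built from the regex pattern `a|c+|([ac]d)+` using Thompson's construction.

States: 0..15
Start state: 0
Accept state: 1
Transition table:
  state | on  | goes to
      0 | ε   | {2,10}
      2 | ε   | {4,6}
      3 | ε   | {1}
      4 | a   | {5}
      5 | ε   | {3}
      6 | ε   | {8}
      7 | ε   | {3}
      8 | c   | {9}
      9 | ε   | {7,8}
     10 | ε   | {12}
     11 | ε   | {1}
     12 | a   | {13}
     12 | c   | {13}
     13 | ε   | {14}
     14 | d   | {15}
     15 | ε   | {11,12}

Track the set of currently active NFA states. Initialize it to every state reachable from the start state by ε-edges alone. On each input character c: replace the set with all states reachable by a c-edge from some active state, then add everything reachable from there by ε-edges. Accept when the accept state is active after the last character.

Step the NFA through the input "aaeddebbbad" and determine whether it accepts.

Answer: REJECT

Steps:
start: ε-closure({0}) = {0,2,4,6,8,10,12}
'a' @ 1: {1,3,5,13,14}  (accept∈set)
'a' @ 2: {}  — state set empty
rest 'eddebbbad' ignored (set empty)
final: {}; accept 1 not in set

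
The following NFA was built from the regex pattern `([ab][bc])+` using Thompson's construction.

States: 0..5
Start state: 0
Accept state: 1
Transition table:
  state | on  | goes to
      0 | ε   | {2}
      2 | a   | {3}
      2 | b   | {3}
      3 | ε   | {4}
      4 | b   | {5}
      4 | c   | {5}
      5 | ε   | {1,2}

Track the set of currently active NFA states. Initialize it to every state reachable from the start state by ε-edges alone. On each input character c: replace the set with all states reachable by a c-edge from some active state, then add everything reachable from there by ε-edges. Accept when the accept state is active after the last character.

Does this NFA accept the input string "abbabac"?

Answer: REJECT

Steps:
S₀ = ε-closure({0}) = {0,2}
'a' @ 1: {3,4}
'b' @ 2: {1,2,5}  (accept∈set)
'b' @ 3: {3,4}
'a' @ 4: {}  — dead — no transitions
rest 'bac' ignored (set empty)
after full input: {}  (accept=1 not in)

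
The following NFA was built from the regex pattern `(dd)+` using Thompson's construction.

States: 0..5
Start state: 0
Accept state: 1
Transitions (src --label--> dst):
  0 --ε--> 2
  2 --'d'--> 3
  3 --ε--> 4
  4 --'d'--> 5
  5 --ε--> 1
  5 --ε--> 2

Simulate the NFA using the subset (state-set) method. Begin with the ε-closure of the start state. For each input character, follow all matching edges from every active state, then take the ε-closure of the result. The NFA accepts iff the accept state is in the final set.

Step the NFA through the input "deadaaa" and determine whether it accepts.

Answer: REJECT

Steps:
S₀ = ε-closure({0}) = {0,2}
'd' @ 1: {3,4}
'e' @ 2: {}  — state set empty
rest 'adaaa' ignored (set empty)
end set {} — state 1 not in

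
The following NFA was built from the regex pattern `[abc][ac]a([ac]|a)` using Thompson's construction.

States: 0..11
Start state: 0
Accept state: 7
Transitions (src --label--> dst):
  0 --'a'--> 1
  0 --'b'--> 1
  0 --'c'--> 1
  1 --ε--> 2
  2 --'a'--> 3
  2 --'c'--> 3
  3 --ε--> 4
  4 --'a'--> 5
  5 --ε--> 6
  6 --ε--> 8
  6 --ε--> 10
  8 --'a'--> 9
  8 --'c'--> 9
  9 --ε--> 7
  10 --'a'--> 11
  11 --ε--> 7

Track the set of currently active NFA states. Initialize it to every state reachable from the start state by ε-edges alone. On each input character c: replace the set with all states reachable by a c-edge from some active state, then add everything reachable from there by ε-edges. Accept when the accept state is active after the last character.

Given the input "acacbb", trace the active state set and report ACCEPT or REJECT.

Answer: REJECT

Derivation:
start: ε-closure({0}) = {0}
'a' @ 1: {1,2}
'c' @ 2: {3,4}
'a' @ 3: {5,6,8,10}
'c' @ 4: {7,9}  [accepting]
'b' @ 5: {}  — state set empty
rest 'b' ignored (set empty)
after full input: {}  (accept=7 not in)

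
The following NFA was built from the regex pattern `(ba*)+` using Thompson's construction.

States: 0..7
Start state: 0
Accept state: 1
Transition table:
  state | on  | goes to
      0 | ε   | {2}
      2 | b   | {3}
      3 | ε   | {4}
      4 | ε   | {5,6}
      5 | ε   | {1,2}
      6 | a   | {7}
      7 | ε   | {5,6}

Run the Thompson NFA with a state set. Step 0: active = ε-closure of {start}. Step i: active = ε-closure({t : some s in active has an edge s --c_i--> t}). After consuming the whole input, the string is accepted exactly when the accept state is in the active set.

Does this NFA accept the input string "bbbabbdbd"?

S₀ = ε-closure({0}) = {0,2}
'b' @ 1: {1,2,3,4,5,6}  (accept∈set)
'b' @ 2: {1,2,3,4,5,6}  (accept∈set)
'b' @ 3: {1,2,3,4,5,6}  (accept∈set)
'a' @ 4: {1,2,5,6,7}  (accept∈set)
'b' @ 5: {1,2,3,4,5,6}  (accept∈set)
'b' @ 6: {1,2,3,4,5,6}  (accept∈set)
'd' @ 7: {}  — no active states
rest 'bd' ignored (set empty)
final: {}; accept 1 not in set

Answer: REJECT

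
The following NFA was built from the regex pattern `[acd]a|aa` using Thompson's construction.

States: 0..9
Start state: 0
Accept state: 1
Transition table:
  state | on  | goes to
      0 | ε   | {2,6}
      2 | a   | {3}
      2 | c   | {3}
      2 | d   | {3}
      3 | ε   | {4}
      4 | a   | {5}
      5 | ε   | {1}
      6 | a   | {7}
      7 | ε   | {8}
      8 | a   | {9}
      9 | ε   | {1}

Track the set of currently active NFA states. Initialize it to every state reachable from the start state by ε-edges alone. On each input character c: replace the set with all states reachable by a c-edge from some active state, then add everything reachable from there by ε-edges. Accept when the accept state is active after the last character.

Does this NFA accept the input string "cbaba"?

Answer: REJECT

Derivation:
initial (ε-close {0}): {0,2,6}
'c' @ 1: {3,4}
'b' @ 2: {}  — no active states
rest 'aba' ignored (set empty)
final: {}; accept 1 not in set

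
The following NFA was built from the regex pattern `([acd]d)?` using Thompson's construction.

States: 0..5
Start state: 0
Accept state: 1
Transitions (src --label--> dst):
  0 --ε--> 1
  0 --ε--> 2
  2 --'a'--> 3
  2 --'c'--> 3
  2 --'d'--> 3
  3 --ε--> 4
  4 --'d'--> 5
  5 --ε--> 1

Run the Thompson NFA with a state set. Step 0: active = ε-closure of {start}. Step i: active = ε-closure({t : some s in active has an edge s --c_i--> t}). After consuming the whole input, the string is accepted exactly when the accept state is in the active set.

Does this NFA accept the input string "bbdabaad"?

initial (ε-close {0}): {0,1,2}
'b' @ 1: {}  — dead — no transitions
rest 'bdabaad' ignored (set empty)
end set {} — state 1 not in

Answer: REJECT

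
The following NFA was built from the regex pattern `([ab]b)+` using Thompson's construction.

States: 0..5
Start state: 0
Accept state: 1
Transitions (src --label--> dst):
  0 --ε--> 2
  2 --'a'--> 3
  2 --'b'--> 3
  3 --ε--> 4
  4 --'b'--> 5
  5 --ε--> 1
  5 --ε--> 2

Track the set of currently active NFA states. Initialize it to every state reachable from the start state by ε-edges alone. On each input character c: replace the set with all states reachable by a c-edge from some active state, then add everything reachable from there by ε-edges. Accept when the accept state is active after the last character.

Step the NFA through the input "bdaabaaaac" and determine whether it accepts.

initial (ε-close {0}): {0,2}
'b' @ 1: {3,4}
'd' @ 2: {}  — state set empty
rest 'aabaaaac' ignored (set empty)
after full input: {}  (accept=1 not in)

Answer: REJECT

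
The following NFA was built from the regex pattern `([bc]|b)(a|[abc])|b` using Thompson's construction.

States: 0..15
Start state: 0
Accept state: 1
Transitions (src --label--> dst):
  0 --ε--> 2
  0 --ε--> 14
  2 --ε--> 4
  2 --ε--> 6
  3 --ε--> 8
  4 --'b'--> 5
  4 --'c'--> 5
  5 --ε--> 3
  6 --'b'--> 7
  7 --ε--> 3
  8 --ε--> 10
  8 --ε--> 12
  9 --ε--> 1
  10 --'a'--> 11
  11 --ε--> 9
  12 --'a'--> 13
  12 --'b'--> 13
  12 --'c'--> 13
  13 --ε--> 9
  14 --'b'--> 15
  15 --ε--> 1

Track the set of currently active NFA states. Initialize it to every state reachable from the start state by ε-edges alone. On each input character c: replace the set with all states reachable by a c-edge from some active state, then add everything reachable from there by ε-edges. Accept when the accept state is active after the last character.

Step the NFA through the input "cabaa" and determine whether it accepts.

Answer: REJECT

Trace:
S₀ = ε-closure({0}) = {0,2,4,6,14}
'c' @ 1: {3,5,8,10,12}
'a' @ 2: {1,9,11,13}  ✓accept
'b' @ 3: {}  — no active states
rest 'aa' ignored (set empty)
end set {} — state 1 not in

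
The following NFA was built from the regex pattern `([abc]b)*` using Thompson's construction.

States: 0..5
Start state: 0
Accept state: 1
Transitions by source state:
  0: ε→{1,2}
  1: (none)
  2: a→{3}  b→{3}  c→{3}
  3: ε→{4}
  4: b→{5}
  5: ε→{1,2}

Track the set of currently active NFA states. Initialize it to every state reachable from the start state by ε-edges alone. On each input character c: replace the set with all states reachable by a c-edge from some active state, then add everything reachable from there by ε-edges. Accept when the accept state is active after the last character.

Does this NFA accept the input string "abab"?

start: ε-closure({0}) = {0,1,2}
'a' @ 1: {3,4}
'b' @ 2: {1,2,5}  [accepting]
'a' @ 3: {3,4}
'b' @ 4: {1,2,5}  [accepting]
final: {1,2,5}; accept 1 in set

Answer: ACCEPT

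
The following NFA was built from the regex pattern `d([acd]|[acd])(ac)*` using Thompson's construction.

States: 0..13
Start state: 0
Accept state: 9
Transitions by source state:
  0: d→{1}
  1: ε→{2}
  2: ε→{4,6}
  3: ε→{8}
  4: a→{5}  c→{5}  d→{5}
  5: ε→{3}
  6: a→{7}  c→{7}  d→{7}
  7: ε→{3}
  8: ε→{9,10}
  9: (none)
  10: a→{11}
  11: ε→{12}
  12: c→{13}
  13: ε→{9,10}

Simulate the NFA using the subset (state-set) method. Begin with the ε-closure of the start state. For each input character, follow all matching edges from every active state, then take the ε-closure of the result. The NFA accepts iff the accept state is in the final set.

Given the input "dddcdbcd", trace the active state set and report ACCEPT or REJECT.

S₀ = ε-closure({0}) = {0}
'd' @ 1: {1,2,4,6}
'd' @ 2: {3,5,7,8,9,10}  ✓accept
'd' @ 3: {}  — no active states
rest 'cdbcd' ignored (set empty)
end set {} — state 9 not in

Answer: REJECT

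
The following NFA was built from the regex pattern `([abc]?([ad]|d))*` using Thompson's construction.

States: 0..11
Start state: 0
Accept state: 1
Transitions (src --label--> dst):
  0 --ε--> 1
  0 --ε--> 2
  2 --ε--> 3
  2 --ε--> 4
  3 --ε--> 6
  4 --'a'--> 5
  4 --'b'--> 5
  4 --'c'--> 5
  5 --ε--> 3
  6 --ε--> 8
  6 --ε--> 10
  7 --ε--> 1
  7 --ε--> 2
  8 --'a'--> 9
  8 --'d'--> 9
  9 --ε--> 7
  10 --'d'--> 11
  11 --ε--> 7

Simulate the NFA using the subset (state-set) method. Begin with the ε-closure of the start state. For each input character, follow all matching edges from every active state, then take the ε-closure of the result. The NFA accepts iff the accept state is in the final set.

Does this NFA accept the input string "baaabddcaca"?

initial (ε-close {0}): {0,1,2,3,4,6,8,10}
'b' @ 1: {3,5,6,8,10}
'a' @ 2: {1,2,3,4,6,7,8,9,10}  [accepting]
'a' @ 3: {1,2,3,4,5,6,7,8,9,10}  [accepting]
'a' @ 4: {1,2,3,4,5,6,7,8,9,10}  [accepting]
'b' @ 5: {3,5,6,8,10}
'd' @ 6: {1,2,3,4,6,7,8,9,10,11}  [accepting]
'd' @ 7: {1,2,3,4,6,7,8,9,10,11}  [accepting]
'c' @ 8: {3,5,6,8,10}
'a' @ 9: {1,2,3,4,6,7,8,9,10}  [accepting]
'c' @ 10: {3,5,6,8,10}
'a' @ 11: {1,2,3,4,6,7,8,9,10}  [accepting]
after full input: {1,2,3,4,6,7,8,9,10}  (accept=1 in)

Answer: ACCEPT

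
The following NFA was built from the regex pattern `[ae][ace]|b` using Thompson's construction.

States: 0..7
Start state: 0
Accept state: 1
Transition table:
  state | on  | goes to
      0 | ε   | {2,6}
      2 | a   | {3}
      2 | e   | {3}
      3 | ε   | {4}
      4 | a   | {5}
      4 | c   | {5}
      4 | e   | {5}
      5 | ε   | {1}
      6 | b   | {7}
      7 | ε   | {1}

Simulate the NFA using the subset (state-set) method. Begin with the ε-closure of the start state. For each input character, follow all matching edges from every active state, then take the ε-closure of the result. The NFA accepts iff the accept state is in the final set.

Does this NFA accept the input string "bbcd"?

Answer: REJECT

Steps:
start: ε-closure({0}) = {0,2,6}
'b' @ 1: {1,7}  [accepting]
'b' @ 2: {}  — state set empty
rest 'cd' ignored (set empty)
end set {} — state 1 not in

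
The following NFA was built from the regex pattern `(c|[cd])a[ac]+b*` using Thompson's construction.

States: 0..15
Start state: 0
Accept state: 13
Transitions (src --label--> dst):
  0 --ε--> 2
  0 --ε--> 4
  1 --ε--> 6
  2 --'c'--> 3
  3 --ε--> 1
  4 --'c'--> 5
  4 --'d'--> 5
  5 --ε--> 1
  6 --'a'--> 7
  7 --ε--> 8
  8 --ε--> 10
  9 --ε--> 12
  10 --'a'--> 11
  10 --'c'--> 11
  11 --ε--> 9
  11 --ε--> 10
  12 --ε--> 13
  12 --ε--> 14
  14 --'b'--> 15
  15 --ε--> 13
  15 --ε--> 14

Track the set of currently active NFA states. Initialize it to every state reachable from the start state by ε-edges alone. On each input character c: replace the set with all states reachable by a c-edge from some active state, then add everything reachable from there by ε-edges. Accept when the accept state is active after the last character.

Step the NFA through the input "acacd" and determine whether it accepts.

Answer: REJECT

Derivation:
initial (ε-close {0}): {0,2,4}
'a' @ 1: {}  — state set empty
rest 'cacd' ignored (set empty)
final: {}; accept 13 not in set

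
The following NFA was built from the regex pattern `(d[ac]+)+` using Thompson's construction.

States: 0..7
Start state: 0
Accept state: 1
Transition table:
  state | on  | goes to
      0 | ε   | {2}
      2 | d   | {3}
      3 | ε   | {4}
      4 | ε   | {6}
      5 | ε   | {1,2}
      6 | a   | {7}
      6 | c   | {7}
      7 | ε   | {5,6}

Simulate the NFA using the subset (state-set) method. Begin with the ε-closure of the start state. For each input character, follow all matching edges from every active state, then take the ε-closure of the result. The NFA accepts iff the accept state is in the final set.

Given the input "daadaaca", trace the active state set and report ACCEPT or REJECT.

S₀ = ε-closure({0}) = {0,2}
'd' @ 1: {3,4,6}
'a' @ 2: {1,2,5,6,7}  [accepting]
'a' @ 3: {1,2,5,6,7}  [accepting]
'd' @ 4: {3,4,6}
'a' @ 5: {1,2,5,6,7}  [accepting]
'a' @ 6: {1,2,5,6,7}  [accepting]
'c' @ 7: {1,2,5,6,7}  [accepting]
'a' @ 8: {1,2,5,6,7}  [accepting]
end set {1,2,5,6,7} — state 1 in

Answer: ACCEPT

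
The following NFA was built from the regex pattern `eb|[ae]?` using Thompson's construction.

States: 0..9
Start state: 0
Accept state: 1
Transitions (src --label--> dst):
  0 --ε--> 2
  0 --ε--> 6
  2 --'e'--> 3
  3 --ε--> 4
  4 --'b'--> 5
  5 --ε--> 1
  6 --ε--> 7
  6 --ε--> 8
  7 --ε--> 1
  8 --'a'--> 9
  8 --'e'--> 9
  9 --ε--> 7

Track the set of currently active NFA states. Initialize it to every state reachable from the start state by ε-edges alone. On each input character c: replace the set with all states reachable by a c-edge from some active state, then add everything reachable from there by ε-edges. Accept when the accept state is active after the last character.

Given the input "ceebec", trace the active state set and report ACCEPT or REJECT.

Answer: REJECT

Derivation:
S₀ = ε-closure({0}) = {0,1,2,6,7,8}
'c' @ 1: {}  — state set empty
rest 'eebec' ignored (set empty)
after full input: {}  (accept=1 not in)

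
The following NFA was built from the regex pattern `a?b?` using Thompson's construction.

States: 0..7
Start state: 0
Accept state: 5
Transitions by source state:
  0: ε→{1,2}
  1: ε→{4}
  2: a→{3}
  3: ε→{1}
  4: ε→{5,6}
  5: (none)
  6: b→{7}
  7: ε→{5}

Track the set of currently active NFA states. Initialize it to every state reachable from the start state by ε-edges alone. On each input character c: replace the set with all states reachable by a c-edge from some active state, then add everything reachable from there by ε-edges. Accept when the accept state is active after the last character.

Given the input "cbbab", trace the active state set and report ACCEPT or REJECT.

Answer: REJECT

Trace:
start: ε-closure({0}) = {0,1,2,4,5,6}
'c' @ 1: {}  — dead — no transitions
rest 'bbab' ignored (set empty)
final: {}; accept 5 not in set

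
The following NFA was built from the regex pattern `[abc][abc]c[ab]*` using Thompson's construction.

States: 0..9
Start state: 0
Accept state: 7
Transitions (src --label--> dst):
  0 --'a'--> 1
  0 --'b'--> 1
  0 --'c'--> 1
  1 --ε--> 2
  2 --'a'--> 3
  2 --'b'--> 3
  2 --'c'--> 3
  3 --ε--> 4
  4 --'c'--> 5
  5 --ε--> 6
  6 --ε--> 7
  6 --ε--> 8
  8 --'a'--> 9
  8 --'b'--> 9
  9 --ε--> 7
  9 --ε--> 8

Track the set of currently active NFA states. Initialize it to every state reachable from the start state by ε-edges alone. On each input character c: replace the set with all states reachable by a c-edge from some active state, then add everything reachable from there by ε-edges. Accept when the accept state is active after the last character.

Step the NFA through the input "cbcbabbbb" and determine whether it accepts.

S₀ = ε-closure({0}) = {0}
'c' @ 1: {1,2}
'b' @ 2: {3,4}
'c' @ 3: {5,6,7,8}  [accepting]
'b' @ 4: {7,8,9}  [accepting]
'a' @ 5: {7,8,9}  [accepting]
'b' @ 6: {7,8,9}  [accepting]
'b' @ 7: {7,8,9}  [accepting]
'b' @ 8: {7,8,9}  [accepting]
'b' @ 9: {7,8,9}  [accepting]
end set {7,8,9} — state 7 in

Answer: ACCEPT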